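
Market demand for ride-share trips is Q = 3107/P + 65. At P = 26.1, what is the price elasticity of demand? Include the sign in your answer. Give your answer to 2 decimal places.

At P = 26.1, Q = 184.042.
dQ/dP = −3107/P² = -4.561.
ε = (dQ/dP)(P/Q) = (-4.561)(26.1/184.042).
|ε| < 1, so demand is inelastic at this price.

-0.65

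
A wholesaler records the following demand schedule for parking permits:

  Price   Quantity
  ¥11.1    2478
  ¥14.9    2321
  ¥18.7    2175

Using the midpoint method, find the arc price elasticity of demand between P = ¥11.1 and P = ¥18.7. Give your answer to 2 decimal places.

-0.26

At P = 11.1, Q = 2478; at P = 18.7, Q = 2175.
ΔQ = -303, ΔP = 7.6. Midpoints: P̄ = 14.90, Q̄ = 2326.5.
ε = (ΔQ/ΔP)(P̄/Q̄) = (-303/7.6)(14.90/2326.5).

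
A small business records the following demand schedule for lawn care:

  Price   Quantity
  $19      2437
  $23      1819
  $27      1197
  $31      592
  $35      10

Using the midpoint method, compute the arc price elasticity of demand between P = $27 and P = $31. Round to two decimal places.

At P = 27, Q = 1197; at P = 31, Q = 592.
ΔQ = -605, ΔP = 4. Midpoints: P̄ = 29.00, Q̄ = 894.5.
ε = (ΔQ/ΔP)(P̄/Q̄) = (-605/4)(29.00/894.5).

-4.90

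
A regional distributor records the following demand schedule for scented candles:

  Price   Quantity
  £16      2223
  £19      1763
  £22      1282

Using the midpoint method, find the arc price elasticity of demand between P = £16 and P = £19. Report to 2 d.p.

-1.35

At P = 16, Q = 2223; at P = 19, Q = 1763.
ΔQ = -460, ΔP = 3. Midpoints: P̄ = 17.50, Q̄ = 1993.0.
ε = (ΔQ/ΔP)(P̄/Q̄) = (-460/3)(17.50/1993.0).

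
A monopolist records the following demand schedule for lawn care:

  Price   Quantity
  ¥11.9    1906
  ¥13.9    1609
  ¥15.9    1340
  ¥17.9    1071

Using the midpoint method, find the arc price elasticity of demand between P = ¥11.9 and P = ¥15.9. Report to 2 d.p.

-1.21

At P = 11.9, Q = 1906; at P = 15.9, Q = 1340.
ΔQ = -566, ΔP = 4.0. Midpoints: P̄ = 13.90, Q̄ = 1623.0.
ε = (ΔQ/ΔP)(P̄/Q̄) = (-566/4.0)(13.90/1623.0).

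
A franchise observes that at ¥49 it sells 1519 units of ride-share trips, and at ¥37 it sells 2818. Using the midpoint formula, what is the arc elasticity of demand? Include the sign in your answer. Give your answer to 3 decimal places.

-2.147

ΔQ = 2818 − 1519 = 1299; ΔP = 37 − 49 = -12.
Midpoints: P̄ = 43.00, Q̄ = 2168.5.
ε = (ΔQ/ΔP)(P̄/Q̄) = (1299/-12)(43.00/2168.5).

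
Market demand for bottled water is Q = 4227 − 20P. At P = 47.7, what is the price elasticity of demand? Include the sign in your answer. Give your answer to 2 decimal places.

-0.29

At P = 47.7, Q = 3273.
dQ/dP = −20.
ε = (dQ/dP)(P/Q) = (-20)(47.7/3273).
|ε| < 1, so demand is inelastic at this price.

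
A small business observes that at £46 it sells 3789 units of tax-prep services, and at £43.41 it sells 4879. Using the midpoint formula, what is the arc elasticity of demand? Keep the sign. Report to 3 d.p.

-4.341

ΔQ = 4879 − 3789 = 1090; ΔP = 43.41 − 46 = -2.59.
Midpoints: P̄ = 44.70, Q̄ = 4334.0.
ε = (ΔQ/ΔP)(P̄/Q̄) = (1090/-2.59)(44.70/4334.0).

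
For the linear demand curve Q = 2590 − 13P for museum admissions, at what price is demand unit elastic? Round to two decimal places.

99.62

For linear demand Q = a − bP, ε = −bP/(a − bP). |ε| = 1 when bP = a − bP, i.e. P = a/(2b).
P = 2590/(2·13) = 2590/26 = 99.6154.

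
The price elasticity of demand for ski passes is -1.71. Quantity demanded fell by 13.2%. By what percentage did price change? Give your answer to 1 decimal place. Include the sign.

7.7%

%ΔP ≈ %ΔQ / ε = (-13.2%)/(-1.71) = 7.72%.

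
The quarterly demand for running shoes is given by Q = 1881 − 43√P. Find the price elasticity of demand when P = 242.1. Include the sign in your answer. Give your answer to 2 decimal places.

-0.28

At P = 242.1, Q = 1211.939.
dQ/dP = −43/(2√P) = -1.382.
ε = (dQ/dP)(P/Q) = (-1.382)(242.1/1211.939).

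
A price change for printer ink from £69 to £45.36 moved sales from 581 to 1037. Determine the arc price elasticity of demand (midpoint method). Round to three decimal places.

-1.363

ΔQ = 1037 − 581 = 456; ΔP = 45.36 − 69 = -23.64.
Midpoints: P̄ = 57.18, Q̄ = 809.0.
ε = (ΔQ/ΔP)(P̄/Q̄) = (456/-23.64)(57.18/809.0).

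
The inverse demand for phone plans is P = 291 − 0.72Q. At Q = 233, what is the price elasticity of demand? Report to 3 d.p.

At Q = 233, P = 291 − 0.72(233) = 123.24.
dP/dQ = −0.72, so dQ/dP = 1/(−0.72) = -1.389.
ε = (dQ/dP)(P/Q) = (-1.389)(123.24/233).

-0.735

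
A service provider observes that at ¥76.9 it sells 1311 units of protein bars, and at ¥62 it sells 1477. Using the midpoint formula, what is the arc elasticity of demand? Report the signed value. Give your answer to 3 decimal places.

-0.555

ΔQ = 1477 − 1311 = 166; ΔP = 62 − 76.9 = -14.9.
Midpoints: P̄ = 69.45, Q̄ = 1394.0.
ε = (ΔQ/ΔP)(P̄/Q̄) = (166/-14.9)(69.45/1394.0).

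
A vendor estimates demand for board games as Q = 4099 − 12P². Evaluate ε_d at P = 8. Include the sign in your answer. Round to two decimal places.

At P = 8, Q = 3331.
dQ/dP = −24P = -192.
ε = (dQ/dP)(P/Q) = (-192)(8/3331).
|ε| < 1, so demand is inelastic at this price.

-0.46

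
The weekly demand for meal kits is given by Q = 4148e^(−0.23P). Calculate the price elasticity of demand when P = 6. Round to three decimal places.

At P = 6, Q = 1043.548.
dQ/dP = −0.23·4148e^(−0.23P) = −0.23Q = -240.016.
ε = (dQ/dP)(P/Q) = (-240.016)(6/1043.548).
|ε| > 1, so demand is elastic at this price.

-1.380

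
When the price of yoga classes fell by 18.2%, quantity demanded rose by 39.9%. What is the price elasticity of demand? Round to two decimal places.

-2.19

ε = %ΔQ / %ΔP = (39.9)/(-18.2) = -2.192.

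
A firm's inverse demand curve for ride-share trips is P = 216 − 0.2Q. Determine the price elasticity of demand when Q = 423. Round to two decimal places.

At Q = 423, P = 216 − 0.2(423) = 131.40.
dP/dQ = −0.2, so dQ/dP = 1/(−0.2) = -5.000.
ε = (dQ/dP)(P/Q) = (-5.000)(131.40/423).

-1.55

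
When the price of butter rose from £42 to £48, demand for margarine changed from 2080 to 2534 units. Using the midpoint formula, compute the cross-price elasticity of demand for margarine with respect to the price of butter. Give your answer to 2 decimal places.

ΔQ_x = 2534 − 2080 = 454; ΔP_y = 48 − 42 = 6.
Midpoints: P̄_y = 45.00, Q̄_x = 2307.0.
ε_xy = (ΔQ_x/ΔP_y)(P̄_y/Q̄_x) = (454/6)(45.00/2307.0).

1.48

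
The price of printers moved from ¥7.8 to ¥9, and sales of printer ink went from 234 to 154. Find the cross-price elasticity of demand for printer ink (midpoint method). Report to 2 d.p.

ΔQ_x = 154 − 234 = -80; ΔP_y = 9 − 7.8 = 1.2.
Midpoints: P̄_y = 8.40, Q̄_x = 194.0.
ε_xy = (ΔQ_x/ΔP_y)(P̄_y/Q̄_x) = (-80/1.2)(8.40/194.0).

-2.89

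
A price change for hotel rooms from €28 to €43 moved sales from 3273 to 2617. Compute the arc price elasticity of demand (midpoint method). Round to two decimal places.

ΔQ = 2617 − 3273 = -656; ΔP = 43 − 28 = 15.
Midpoints: P̄ = 35.50, Q̄ = 2945.0.
ε = (ΔQ/ΔP)(P̄/Q̄) = (-656/15)(35.50/2945.0).

-0.53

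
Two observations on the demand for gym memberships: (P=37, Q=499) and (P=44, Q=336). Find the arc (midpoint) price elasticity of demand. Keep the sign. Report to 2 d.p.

ΔQ = 336 − 499 = -163; ΔP = 44 − 37 = 7.
Midpoints: P̄ = 40.50, Q̄ = 417.5.
ε = (ΔQ/ΔP)(P̄/Q̄) = (-163/7)(40.50/417.5).

-2.26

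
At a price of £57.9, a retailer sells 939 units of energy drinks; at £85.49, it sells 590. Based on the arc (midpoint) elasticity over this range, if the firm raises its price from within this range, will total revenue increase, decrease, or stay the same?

decrease

Arc ε = (-349/27.59)(71.69/764.5) ≈ -1.186.
|ε| = 1.19 > 1, so demand is elastic. A price rise therefore reduces total revenue.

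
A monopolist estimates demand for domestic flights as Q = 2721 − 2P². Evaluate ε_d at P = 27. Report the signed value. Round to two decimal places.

At P = 27, Q = 1263.
dQ/dP = −4P = -108.
ε = (dQ/dP)(P/Q) = (-108)(27/1263).
|ε| > 1, so demand is elastic at this price.

-2.31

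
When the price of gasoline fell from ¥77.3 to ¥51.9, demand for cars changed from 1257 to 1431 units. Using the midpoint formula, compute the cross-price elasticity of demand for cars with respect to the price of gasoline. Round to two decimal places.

-0.33

ΔQ_x = 1431 − 1257 = 174; ΔP_y = 51.9 − 77.3 = -25.4.
Midpoints: P̄_y = 64.60, Q̄_x = 1344.0.
ε_xy = (ΔQ_x/ΔP_y)(P̄_y/Q̄_x) = (174/-25.4)(64.60/1344.0).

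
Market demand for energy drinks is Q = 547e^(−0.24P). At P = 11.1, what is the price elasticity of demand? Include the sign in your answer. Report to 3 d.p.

-2.664

At P = 11.1, Q = 38.109.
dQ/dP = −0.24·547e^(−0.24P) = −0.24Q = -9.146.
ε = (dQ/dP)(P/Q) = (-9.146)(11.1/38.109).
|ε| > 1, so demand is elastic at this price.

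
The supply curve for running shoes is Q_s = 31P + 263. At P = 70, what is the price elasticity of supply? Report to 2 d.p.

At P = 70, Q_s = 2433.
dQ_s/dP = 31.
ε_s = (dQ_s/dP)(P/Q_s) = (31)(70/2433).

0.89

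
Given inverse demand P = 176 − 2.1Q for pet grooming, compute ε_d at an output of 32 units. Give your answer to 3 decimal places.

-1.619

At Q = 32, P = 176 − 2.1(32) = 108.80.
dP/dQ = −2.1, so dQ/dP = 1/(−2.1) = -0.476.
ε = (dQ/dP)(P/Q) = (-0.476)(108.80/32).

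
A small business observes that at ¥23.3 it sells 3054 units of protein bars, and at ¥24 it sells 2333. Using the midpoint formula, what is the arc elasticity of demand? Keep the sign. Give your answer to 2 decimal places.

ΔQ = 2333 − 3054 = -721; ΔP = 24 − 23.3 = 0.7.
Midpoints: P̄ = 23.65, Q̄ = 2693.5.
ε = (ΔQ/ΔP)(P̄/Q̄) = (-721/0.7)(23.65/2693.5).

-9.04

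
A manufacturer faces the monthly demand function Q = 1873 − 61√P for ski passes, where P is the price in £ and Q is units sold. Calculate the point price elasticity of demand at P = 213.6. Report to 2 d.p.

At P = 213.6, Q = 981.481.
dQ/dP = −61/(2√P) = -2.087.
ε = (dQ/dP)(P/Q) = (-2.087)(213.6/981.481).

-0.45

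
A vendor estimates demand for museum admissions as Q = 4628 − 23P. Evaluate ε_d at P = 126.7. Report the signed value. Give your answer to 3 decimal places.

At P = 126.7, Q = 1713.900.
dQ/dP = −23.
ε = (dQ/dP)(P/Q) = (-23)(126.7/1713.900).

-1.700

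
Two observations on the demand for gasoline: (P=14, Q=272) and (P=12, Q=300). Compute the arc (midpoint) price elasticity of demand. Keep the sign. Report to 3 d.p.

-0.636

ΔQ = 300 − 272 = 28; ΔP = 12 − 14 = -2.
Midpoints: P̄ = 13.00, Q̄ = 286.0.
ε = (ΔQ/ΔP)(P̄/Q̄) = (28/-2)(13.00/286.0).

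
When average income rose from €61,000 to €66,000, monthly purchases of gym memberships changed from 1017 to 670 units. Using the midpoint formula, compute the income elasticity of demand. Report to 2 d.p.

-5.22

ΔQ = -347, ΔI = 5000. Midpoints: Ī = 63,500, Q̄ = 843.5.
ε_I = (ΔQ/ΔI)(Ī/Q̄) = (-347/5000)(63500/843.5).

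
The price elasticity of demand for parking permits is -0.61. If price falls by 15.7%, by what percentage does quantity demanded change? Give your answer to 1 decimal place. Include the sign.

9.6%

%ΔQ ≈ ε × %ΔP = (-0.61)(-15.7%) = 9.58%.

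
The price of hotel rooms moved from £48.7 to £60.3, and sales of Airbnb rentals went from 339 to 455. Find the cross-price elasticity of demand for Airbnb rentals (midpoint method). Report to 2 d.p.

ΔQ_x = 455 − 339 = 116; ΔP_y = 60.3 − 48.7 = 11.6.
Midpoints: P̄_y = 54.50, Q̄_x = 397.0.
ε_xy = (ΔQ_x/ΔP_y)(P̄_y/Q̄_x) = (116/11.6)(54.50/397.0).
ε_xy > 0, so the goods are substitutes.

1.37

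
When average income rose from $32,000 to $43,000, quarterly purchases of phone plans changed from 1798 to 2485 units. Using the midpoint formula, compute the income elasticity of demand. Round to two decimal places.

ΔQ = 687, ΔI = 11000. Midpoints: Ī = 37,500, Q̄ = 2141.5.
ε_I = (ΔQ/ΔI)(Ī/Q̄) = (687/11000)(37500/2141.5).

1.09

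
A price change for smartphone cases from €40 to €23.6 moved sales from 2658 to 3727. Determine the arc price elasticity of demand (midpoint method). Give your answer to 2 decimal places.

-0.65

ΔQ = 3727 − 2658 = 1069; ΔP = 23.6 − 40 = -16.4.
Midpoints: P̄ = 31.80, Q̄ = 3192.5.
ε = (ΔQ/ΔP)(P̄/Q̄) = (1069/-16.4)(31.80/3192.5).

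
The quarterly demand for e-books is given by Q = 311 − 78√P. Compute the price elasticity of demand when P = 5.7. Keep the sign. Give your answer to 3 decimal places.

-0.746

At P = 5.7, Q = 124.778.
dQ/dP = −78/(2√P) = -16.335.
ε = (dQ/dP)(P/Q) = (-16.335)(5.7/124.778).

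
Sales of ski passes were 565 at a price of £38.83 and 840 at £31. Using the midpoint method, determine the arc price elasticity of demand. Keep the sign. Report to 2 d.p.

-1.75

ΔQ = 840 − 565 = 275; ΔP = 31 − 38.83 = -7.83.
Midpoints: P̄ = 34.91, Q̄ = 702.5.
ε = (ΔQ/ΔP)(P̄/Q̄) = (275/-7.83)(34.91/702.5).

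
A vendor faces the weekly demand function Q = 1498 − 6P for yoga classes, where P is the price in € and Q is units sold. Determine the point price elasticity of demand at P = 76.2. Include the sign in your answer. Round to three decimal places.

At P = 76.2, Q = 1040.800.
dQ/dP = −6.
ε = (dQ/dP)(P/Q) = (-6)(76.2/1040.800).

-0.439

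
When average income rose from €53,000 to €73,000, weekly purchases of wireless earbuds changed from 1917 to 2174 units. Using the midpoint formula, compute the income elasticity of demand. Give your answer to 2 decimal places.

0.40

ΔQ = 257, ΔI = 20000. Midpoints: Ī = 63,000, Q̄ = 2045.5.
ε_I = (ΔQ/ΔI)(Ī/Q̄) = (257/20000)(63000/2045.5).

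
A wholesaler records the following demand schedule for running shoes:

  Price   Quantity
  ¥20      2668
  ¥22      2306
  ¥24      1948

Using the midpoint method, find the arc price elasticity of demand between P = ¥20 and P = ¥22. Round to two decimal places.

At P = 20, Q = 2668; at P = 22, Q = 2306.
ΔQ = -362, ΔP = 2. Midpoints: P̄ = 21.00, Q̄ = 2487.0.
ε = (ΔQ/ΔP)(P̄/Q̄) = (-362/2)(21.00/2487.0).

-1.53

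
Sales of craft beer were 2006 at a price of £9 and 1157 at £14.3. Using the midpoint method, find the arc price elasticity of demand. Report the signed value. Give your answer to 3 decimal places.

ΔQ = 1157 − 2006 = -849; ΔP = 14.3 − 9 = 5.3.
Midpoints: P̄ = 11.65, Q̄ = 1581.5.
ε = (ΔQ/ΔP)(P̄/Q̄) = (-849/5.3)(11.65/1581.5).

-1.180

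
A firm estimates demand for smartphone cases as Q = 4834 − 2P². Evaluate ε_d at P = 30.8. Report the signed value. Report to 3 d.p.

At P = 30.8, Q = 2936.720.
dQ/dP = −4P = -123.200.
ε = (dQ/dP)(P/Q) = (-123.200)(30.8/2936.720).

-1.292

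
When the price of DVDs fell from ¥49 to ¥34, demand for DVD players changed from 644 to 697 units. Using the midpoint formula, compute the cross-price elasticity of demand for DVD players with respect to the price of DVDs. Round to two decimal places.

-0.22

ΔQ_x = 697 − 644 = 53; ΔP_y = 34 − 49 = -15.
Midpoints: P̄_y = 41.50, Q̄_x = 670.5.
ε_xy = (ΔQ_x/ΔP_y)(P̄_y/Q̄_x) = (53/-15)(41.50/670.5).
ε_xy < 0, so the goods are complements.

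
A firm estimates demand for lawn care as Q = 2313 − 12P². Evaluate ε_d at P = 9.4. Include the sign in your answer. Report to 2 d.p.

At P = 9.4, Q = 1252.680.
dQ/dP = −24P = -225.600.
ε = (dQ/dP)(P/Q) = (-225.600)(9.4/1252.680).

-1.69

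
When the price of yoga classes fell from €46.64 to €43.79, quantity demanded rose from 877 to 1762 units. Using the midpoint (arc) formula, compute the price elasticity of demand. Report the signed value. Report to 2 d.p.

ΔQ = 1762 − 877 = 885; ΔP = 43.79 − 46.64 = -2.85.
Midpoints: P̄ = 45.22, Q̄ = 1319.5.
ε = (ΔQ/ΔP)(P̄/Q̄) = (885/-2.85)(45.22/1319.5).

-10.64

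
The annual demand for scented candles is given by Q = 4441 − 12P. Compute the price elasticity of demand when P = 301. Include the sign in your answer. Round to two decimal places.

-4.36

At P = 301, Q = 829.
dQ/dP = −12.
ε = (dQ/dP)(P/Q) = (-12)(301/829).
|ε| > 1, so demand is elastic at this price.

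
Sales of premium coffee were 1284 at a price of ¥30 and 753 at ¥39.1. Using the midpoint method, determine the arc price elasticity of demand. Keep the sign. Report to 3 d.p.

ΔQ = 753 − 1284 = -531; ΔP = 39.1 − 30 = 9.1.
Midpoints: P̄ = 34.55, Q̄ = 1018.5.
ε = (ΔQ/ΔP)(P̄/Q̄) = (-531/9.1)(34.55/1018.5).

-1.979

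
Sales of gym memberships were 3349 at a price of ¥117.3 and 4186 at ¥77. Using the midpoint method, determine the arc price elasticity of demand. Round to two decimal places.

-0.54

ΔQ = 4186 − 3349 = 837; ΔP = 77 − 117.3 = -40.3.
Midpoints: P̄ = 97.15, Q̄ = 3767.5.
ε = (ΔQ/ΔP)(P̄/Q̄) = (837/-40.3)(97.15/3767.5).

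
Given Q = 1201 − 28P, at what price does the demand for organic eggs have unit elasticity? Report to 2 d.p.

21.45

For linear demand Q = a − bP, ε = −bP/(a − bP). |ε| = 1 when bP = a − bP, i.e. P = a/(2b).
P = 1201/(2·28) = 1201/56 = 21.4464.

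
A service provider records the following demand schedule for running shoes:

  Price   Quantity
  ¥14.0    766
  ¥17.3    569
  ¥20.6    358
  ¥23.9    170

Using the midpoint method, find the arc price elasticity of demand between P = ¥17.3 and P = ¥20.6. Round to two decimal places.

-2.61

At P = 17.3, Q = 569; at P = 20.6, Q = 358.
ΔQ = -211, ΔP = 3.3. Midpoints: P̄ = 18.95, Q̄ = 463.5.
ε = (ΔQ/ΔP)(P̄/Q̄) = (-211/3.3)(18.95/463.5).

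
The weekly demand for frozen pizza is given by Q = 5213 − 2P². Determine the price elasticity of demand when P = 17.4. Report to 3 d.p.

At P = 17.4, Q = 4607.480.
dQ/dP = −4P = -69.600.
ε = (dQ/dP)(P/Q) = (-69.600)(17.4/4607.480).
|ε| < 1, so demand is inelastic at this price.

-0.263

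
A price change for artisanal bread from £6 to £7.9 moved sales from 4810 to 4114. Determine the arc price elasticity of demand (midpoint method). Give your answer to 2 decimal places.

ΔQ = 4114 − 4810 = -696; ΔP = 7.9 − 6 = 1.9.
Midpoints: P̄ = 6.95, Q̄ = 4462.0.
ε = (ΔQ/ΔP)(P̄/Q̄) = (-696/1.9)(6.95/4462.0).

-0.57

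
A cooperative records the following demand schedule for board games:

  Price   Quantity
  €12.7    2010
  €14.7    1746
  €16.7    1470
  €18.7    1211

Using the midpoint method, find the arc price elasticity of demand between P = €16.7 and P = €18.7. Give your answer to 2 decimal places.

-1.71

At P = 16.7, Q = 1470; at P = 18.7, Q = 1211.
ΔQ = -259, ΔP = 2.0. Midpoints: P̄ = 17.70, Q̄ = 1340.5.
ε = (ΔQ/ΔP)(P̄/Q̄) = (-259/2.0)(17.70/1340.5).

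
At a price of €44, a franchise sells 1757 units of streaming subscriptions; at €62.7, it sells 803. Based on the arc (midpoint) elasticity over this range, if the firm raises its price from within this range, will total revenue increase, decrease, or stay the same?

decrease

Arc ε = (-954/18.7)(53.35/1280.0) ≈ -2.126.
|ε| = 2.13 > 1, so demand is elastic. A price rise therefore reduces total revenue.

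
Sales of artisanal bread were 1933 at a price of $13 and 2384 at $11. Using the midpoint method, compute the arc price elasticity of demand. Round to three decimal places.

-1.254

ΔQ = 2384 − 1933 = 451; ΔP = 11 − 13 = -2.
Midpoints: P̄ = 12.00, Q̄ = 2158.5.
ε = (ΔQ/ΔP)(P̄/Q̄) = (451/-2)(12.00/2158.5).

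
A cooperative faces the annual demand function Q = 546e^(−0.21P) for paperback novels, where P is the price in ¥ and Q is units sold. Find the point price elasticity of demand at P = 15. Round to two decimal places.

-3.15

At P = 15, Q = 23.397.
dQ/dP = −0.21·546e^(−0.21P) = −0.21Q = -4.913.
ε = (dQ/dP)(P/Q) = (-4.913)(15/23.397).
|ε| > 1, so demand is elastic at this price.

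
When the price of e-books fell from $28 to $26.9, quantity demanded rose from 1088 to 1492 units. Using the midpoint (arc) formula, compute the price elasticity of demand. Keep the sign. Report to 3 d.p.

-7.815

ΔQ = 1492 − 1088 = 404; ΔP = 26.9 − 28 = -1.1.
Midpoints: P̄ = 27.45, Q̄ = 1290.0.
ε = (ΔQ/ΔP)(P̄/Q̄) = (404/-1.1)(27.45/1290.0).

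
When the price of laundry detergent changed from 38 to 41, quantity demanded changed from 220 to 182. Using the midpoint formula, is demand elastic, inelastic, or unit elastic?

Arc ε ≈ -2.489.
|ε| = 2.49 > 1.

elastic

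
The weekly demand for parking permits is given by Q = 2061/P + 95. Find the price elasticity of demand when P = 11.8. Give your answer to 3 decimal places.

At P = 11.8, Q = 269.661.
dQ/dP = −2061/P² = -14.802.
ε = (dQ/dP)(P/Q) = (-14.802)(11.8/269.661).
|ε| < 1, so demand is inelastic at this price.

-0.648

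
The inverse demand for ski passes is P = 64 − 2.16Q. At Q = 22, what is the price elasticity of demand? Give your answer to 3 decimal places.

At Q = 22, P = 64 − 2.16(22) = 16.48.
dP/dQ = −2.16, so dQ/dP = 1/(−2.16) = -0.463.
ε = (dQ/dP)(P/Q) = (-0.463)(16.48/22).

-0.347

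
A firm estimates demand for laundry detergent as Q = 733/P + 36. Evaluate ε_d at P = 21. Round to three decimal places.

-0.492

At P = 21, Q = 70.905.
dQ/dP = −733/P² = -1.662.
ε = (dQ/dP)(P/Q) = (-1.662)(21/70.905).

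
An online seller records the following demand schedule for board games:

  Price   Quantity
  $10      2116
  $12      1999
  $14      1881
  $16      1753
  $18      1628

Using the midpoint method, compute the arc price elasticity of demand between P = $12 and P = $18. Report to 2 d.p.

-0.51

At P = 12, Q = 1999; at P = 18, Q = 1628.
ΔQ = -371, ΔP = 6. Midpoints: P̄ = 15.00, Q̄ = 1813.5.
ε = (ΔQ/ΔP)(P̄/Q̄) = (-371/6)(15.00/1813.5).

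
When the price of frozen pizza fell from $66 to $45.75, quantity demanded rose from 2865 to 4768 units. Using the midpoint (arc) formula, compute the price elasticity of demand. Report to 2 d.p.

ΔQ = 4768 − 2865 = 1903; ΔP = 45.75 − 66 = -20.25.
Midpoints: P̄ = 55.88, Q̄ = 3816.5.
ε = (ΔQ/ΔP)(P̄/Q̄) = (1903/-20.25)(55.88/3816.5).

-1.38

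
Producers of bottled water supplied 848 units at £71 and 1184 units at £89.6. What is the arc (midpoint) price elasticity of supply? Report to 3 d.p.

ΔQ = 1184 − 848 = 336; ΔP = 89.6 − 71 = 18.6.
Midpoints: P̄ = 80.30, Q̄ = 1016.0.
ε_s = (ΔQ/ΔP)(P̄/Q̄) = (336/18.6)(80.30/1016.0).

1.428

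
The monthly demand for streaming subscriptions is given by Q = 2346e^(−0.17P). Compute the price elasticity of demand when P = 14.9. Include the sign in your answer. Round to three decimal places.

At P = 14.9, Q = 186.320.
dQ/dP = −0.17·2346e^(−0.17P) = −0.17Q = -31.674.
ε = (dQ/dP)(P/Q) = (-31.674)(14.9/186.320).
|ε| > 1, so demand is elastic at this price.

-2.533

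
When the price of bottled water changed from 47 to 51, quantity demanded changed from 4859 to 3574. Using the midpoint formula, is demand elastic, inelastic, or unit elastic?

elastic

Arc ε ≈ -3.733.
|ε| = 3.73 > 1.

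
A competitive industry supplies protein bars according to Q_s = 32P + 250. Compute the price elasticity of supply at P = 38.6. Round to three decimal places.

At P = 38.6, Q_s = 1485.20.
dQ_s/dP = 32.
ε_s = (dQ_s/dP)(P/Q_s) = (32)(38.6/1485.20).

0.832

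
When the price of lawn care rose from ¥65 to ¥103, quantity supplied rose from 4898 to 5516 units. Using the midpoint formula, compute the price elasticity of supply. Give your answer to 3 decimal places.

ΔQ = 5516 − 4898 = 618; ΔP = 103 − 65 = 38.
Midpoints: P̄ = 84.00, Q̄ = 5207.0.
ε_s = (ΔQ/ΔP)(P̄/Q̄) = (618/38)(84.00/5207.0).

0.262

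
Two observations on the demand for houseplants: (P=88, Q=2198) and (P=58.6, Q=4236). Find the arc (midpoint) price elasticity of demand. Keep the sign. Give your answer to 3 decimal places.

ΔQ = 4236 − 2198 = 2038; ΔP = 58.6 − 88 = -29.4.
Midpoints: P̄ = 73.30, Q̄ = 3217.0.
ε = (ΔQ/ΔP)(P̄/Q̄) = (2038/-29.4)(73.30/3217.0).

-1.579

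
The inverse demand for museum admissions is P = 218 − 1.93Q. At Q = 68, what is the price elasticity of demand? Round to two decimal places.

-0.66

At Q = 68, P = 218 − 1.93(68) = 86.76.
dP/dQ = −1.93, so dQ/dP = 1/(−1.93) = -0.518.
ε = (dQ/dP)(P/Q) = (-0.518)(86.76/68).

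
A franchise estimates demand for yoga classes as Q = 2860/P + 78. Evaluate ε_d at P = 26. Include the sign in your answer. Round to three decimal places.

At P = 26, Q = 188.
dQ/dP = −2860/P² = -4.231.
ε = (dQ/dP)(P/Q) = (-4.231)(26/188).
|ε| < 1, so demand is inelastic at this price.

-0.585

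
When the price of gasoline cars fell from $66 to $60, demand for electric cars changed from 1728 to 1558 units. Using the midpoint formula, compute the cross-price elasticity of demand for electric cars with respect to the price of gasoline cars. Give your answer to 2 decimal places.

1.09

ΔQ_x = 1558 − 1728 = -170; ΔP_y = 60 − 66 = -6.
Midpoints: P̄_y = 63.00, Q̄_x = 1643.0.
ε_xy = (ΔQ_x/ΔP_y)(P̄_y/Q̄_x) = (-170/-6)(63.00/1643.0).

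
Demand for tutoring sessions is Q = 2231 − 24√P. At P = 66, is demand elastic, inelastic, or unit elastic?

inelastic

Q = 2036.023, dQ/dP = -1.477.
ε = (dQ/dP)(P/Q) ≈ -0.048.
|ε| = 0.05 < 1.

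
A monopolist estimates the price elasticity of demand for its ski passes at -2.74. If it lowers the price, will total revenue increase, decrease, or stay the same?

|ε| = 2.74 > 1, so demand is elastic. A price cut therefore raises total revenue.

increase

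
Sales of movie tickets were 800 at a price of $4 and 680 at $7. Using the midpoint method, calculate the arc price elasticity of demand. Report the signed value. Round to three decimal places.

ΔQ = 680 − 800 = -120; ΔP = 7 − 4 = 3.
Midpoints: P̄ = 5.50, Q̄ = 740.0.
ε = (ΔQ/ΔP)(P̄/Q̄) = (-120/3)(5.50/740.0).

-0.297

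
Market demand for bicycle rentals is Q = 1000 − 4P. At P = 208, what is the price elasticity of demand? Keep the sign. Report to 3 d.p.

At P = 208, Q = 168.
dQ/dP = −4.
ε = (dQ/dP)(P/Q) = (-4)(208/168).
|ε| > 1, so demand is elastic at this price.

-4.952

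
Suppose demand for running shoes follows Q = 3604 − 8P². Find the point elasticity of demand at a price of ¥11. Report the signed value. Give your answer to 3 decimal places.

At P = 11, Q = 2636.
dQ/dP = −16P = -176.
ε = (dQ/dP)(P/Q) = (-176)(11/2636).

-0.734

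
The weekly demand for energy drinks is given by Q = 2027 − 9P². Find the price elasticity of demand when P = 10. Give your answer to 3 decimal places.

At P = 10, Q = 1127.
dQ/dP = −18P = -180.
ε = (dQ/dP)(P/Q) = (-180)(10/1127).
|ε| > 1, so demand is elastic at this price.

-1.597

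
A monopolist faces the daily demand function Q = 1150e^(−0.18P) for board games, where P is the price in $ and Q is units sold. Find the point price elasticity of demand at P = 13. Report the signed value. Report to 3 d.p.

At P = 13, Q = 110.777.
dQ/dP = −0.18·1150e^(−0.18P) = −0.18Q = -19.940.
ε = (dQ/dP)(P/Q) = (-19.940)(13/110.777).
|ε| > 1, so demand is elastic at this price.

-2.340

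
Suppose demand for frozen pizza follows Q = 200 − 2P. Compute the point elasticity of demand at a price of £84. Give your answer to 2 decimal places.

-5.25

At P = 84, Q = 32.
dQ/dP = −2.
ε = (dQ/dP)(P/Q) = (-2)(84/32).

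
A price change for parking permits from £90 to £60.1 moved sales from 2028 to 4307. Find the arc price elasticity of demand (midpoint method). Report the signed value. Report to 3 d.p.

ΔQ = 4307 − 2028 = 2279; ΔP = 60.1 − 90 = -29.9.
Midpoints: P̄ = 75.05, Q̄ = 3167.5.
ε = (ΔQ/ΔP)(P̄/Q̄) = (2279/-29.9)(75.05/3167.5).

-1.806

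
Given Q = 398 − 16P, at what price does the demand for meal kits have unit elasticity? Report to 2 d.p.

12.44

For linear demand Q = a − bP, ε = −bP/(a − bP). |ε| = 1 when bP = a − bP, i.e. P = a/(2b).
P = 398/(2·16) = 398/32 = 12.4375.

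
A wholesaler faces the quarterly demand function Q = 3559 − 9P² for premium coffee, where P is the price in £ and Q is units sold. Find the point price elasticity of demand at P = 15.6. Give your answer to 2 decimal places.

-3.20

At P = 15.6, Q = 1368.760.
dQ/dP = −18P = -280.800.
ε = (dQ/dP)(P/Q) = (-280.800)(15.6/1368.760).
|ε| > 1, so demand is elastic at this price.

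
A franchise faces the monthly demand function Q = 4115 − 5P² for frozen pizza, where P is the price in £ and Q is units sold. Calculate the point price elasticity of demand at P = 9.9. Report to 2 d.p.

At P = 9.9, Q = 3624.950.
dQ/dP = −10P = -99.
ε = (dQ/dP)(P/Q) = (-99)(9.9/3624.950).

-0.27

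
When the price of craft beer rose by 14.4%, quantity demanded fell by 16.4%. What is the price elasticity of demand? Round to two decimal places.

ε = %ΔQ / %ΔP = (-16.4)/(14.4) = -1.139.

-1.14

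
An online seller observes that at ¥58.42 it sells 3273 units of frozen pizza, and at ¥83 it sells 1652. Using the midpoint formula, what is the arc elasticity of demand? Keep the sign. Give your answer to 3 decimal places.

-1.894

ΔQ = 1652 − 3273 = -1621; ΔP = 83 − 58.42 = 24.58.
Midpoints: P̄ = 70.71, Q̄ = 2462.5.
ε = (ΔQ/ΔP)(P̄/Q̄) = (-1621/24.58)(70.71/2462.5).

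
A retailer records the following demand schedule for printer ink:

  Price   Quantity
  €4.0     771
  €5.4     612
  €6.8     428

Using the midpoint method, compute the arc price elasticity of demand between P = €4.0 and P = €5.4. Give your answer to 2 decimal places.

-0.77

At P = 4.0, Q = 771; at P = 5.4, Q = 612.
ΔQ = -159, ΔP = 1.4. Midpoints: P̄ = 4.70, Q̄ = 691.5.
ε = (ΔQ/ΔP)(P̄/Q̄) = (-159/1.4)(4.70/691.5).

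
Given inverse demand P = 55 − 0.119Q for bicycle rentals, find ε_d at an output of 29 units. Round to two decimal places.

At Q = 29, P = 55 − 0.119(29) = 51.55.
dP/dQ = −0.119, so dQ/dP = 1/(−0.119) = -8.403.
ε = (dQ/dP)(P/Q) = (-8.403)(51.55/29).

-14.94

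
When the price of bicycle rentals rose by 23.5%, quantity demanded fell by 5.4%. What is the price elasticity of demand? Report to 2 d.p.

ε = %ΔQ / %ΔP = (-5.4)/(23.5) = -0.230.

-0.23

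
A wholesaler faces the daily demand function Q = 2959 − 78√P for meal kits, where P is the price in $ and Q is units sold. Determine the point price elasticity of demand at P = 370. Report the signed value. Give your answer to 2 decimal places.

-0.51

At P = 370, Q = 1458.640.
dQ/dP = −78/(2√P) = -2.028.
ε = (dQ/dP)(P/Q) = (-2.028)(370/1458.640).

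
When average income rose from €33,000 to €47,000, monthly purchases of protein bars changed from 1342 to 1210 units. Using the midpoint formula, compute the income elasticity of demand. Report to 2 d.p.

ΔQ = -132, ΔI = 14000. Midpoints: Ī = 40,000, Q̄ = 1276.0.
ε_I = (ΔQ/ΔI)(Ī/Q̄) = (-132/14000)(40000/1276.0).
ε_I < 0, so the good is inferior.

-0.30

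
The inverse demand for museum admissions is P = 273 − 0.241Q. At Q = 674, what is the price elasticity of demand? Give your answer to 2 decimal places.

-0.68

At Q = 674, P = 273 − 0.241(674) = 110.57.
dP/dQ = −0.241, so dQ/dP = 1/(−0.241) = -4.149.
ε = (dQ/dP)(P/Q) = (-4.149)(110.57/674).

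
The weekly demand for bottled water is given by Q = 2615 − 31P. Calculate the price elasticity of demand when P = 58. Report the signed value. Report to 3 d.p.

At P = 58, Q = 817.
dQ/dP = −31.
ε = (dQ/dP)(P/Q) = (-31)(58/817).

-2.201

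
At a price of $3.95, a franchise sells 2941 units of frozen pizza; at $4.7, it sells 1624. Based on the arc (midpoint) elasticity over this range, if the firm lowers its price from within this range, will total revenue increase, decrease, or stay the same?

increase

Arc ε = (-1317/0.75)(4.33/2282.5) ≈ -3.327.
|ε| = 3.33 > 1, so demand is elastic. A price cut therefore raises total revenue.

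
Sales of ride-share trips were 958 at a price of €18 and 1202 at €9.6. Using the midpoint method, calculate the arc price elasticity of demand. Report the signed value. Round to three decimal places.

-0.371

ΔQ = 1202 − 958 = 244; ΔP = 9.6 − 18 = -8.4.
Midpoints: P̄ = 13.80, Q̄ = 1080.0.
ε = (ΔQ/ΔP)(P̄/Q̄) = (244/-8.4)(13.80/1080.0).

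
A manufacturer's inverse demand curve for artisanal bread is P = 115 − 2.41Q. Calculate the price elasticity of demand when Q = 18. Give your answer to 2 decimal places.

At Q = 18, P = 115 − 2.41(18) = 71.62.
dP/dQ = −2.41, so dQ/dP = 1/(−2.41) = -0.415.
ε = (dQ/dP)(P/Q) = (-0.415)(71.62/18).

-1.65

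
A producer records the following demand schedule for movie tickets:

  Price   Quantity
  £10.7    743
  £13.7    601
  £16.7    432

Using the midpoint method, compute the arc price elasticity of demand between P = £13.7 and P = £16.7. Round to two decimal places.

At P = 13.7, Q = 601; at P = 16.7, Q = 432.
ΔQ = -169, ΔP = 3.0. Midpoints: P̄ = 15.20, Q̄ = 516.5.
ε = (ΔQ/ΔP)(P̄/Q̄) = (-169/3.0)(15.20/516.5).

-1.66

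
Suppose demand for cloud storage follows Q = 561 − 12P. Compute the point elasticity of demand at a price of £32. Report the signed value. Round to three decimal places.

At P = 32, Q = 177.
dQ/dP = −12.
ε = (dQ/dP)(P/Q) = (-12)(32/177).

-2.169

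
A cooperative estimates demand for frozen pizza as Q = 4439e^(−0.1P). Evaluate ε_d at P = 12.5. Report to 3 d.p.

At P = 12.5, Q = 1271.795.
dQ/dP = −0.1·4439e^(−0.1P) = −0.1Q = -127.179.
ε = (dQ/dP)(P/Q) = (-127.179)(12.5/1271.795).
|ε| > 1, so demand is elastic at this price.

-1.250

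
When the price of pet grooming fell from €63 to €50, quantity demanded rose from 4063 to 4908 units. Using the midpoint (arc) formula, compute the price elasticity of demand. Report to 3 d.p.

-0.819

ΔQ = 4908 − 4063 = 845; ΔP = 50 − 63 = -13.
Midpoints: P̄ = 56.50, Q̄ = 4485.5.
ε = (ΔQ/ΔP)(P̄/Q̄) = (845/-13)(56.50/4485.5).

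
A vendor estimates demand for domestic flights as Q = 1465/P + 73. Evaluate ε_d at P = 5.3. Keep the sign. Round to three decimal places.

-0.791

At P = 5.3, Q = 349.415.
dQ/dP = −1465/P² = -52.154.
ε = (dQ/dP)(P/Q) = (-52.154)(5.3/349.415).
|ε| < 1, so demand is inelastic at this price.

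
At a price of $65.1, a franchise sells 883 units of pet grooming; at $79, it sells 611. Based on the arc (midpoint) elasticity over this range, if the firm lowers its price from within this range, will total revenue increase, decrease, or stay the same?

increase

Arc ε = (-272/13.9)(72.05/747.0) ≈ -1.887.
|ε| = 1.89 > 1, so demand is elastic. A price cut therefore raises total revenue.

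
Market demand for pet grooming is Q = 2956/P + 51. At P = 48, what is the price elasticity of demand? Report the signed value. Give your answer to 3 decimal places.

At P = 48, Q = 112.583.
dQ/dP = −2956/P² = -1.283.
ε = (dQ/dP)(P/Q) = (-1.283)(48/112.583).
|ε| < 1, so demand is inelastic at this price.

-0.547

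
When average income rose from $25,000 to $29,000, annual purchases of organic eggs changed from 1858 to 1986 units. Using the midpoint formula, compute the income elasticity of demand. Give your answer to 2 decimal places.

0.45

ΔQ = 128, ΔI = 4000. Midpoints: Ī = 27,000, Q̄ = 1922.0.
ε_I = (ΔQ/ΔI)(Ī/Q̄) = (128/4000)(27000/1922.0).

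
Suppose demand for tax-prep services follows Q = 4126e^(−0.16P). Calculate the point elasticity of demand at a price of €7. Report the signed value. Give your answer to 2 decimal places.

-1.12

At P = 7, Q = 1346.230.
dQ/dP = −0.16·4126e^(−0.16P) = −0.16Q = -215.397.
ε = (dQ/dP)(P/Q) = (-215.397)(7/1346.230).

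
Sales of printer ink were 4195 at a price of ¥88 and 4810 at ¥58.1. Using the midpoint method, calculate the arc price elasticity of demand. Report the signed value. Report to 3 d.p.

ΔQ = 4810 − 4195 = 615; ΔP = 58.1 − 88 = -29.9.
Midpoints: P̄ = 73.05, Q̄ = 4502.5.
ε = (ΔQ/ΔP)(P̄/Q̄) = (615/-29.9)(73.05/4502.5).

-0.334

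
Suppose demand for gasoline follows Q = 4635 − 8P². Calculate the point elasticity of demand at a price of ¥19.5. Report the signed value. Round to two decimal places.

At P = 19.5, Q = 1593.
dQ/dP = −16P = -312.
ε = (dQ/dP)(P/Q) = (-312)(19.5/1593).
|ε| > 1, so demand is elastic at this price.

-3.82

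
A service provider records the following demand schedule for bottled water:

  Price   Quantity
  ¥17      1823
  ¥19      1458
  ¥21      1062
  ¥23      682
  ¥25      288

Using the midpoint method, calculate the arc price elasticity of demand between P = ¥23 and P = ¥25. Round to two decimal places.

-9.75

At P = 23, Q = 682; at P = 25, Q = 288.
ΔQ = -394, ΔP = 2. Midpoints: P̄ = 24.00, Q̄ = 485.0.
ε = (ΔQ/ΔP)(P̄/Q̄) = (-394/2)(24.00/485.0).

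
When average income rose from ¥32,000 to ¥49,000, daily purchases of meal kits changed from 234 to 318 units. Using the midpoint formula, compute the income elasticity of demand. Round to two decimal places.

0.73

ΔQ = 84, ΔI = 17000. Midpoints: Ī = 40,500, Q̄ = 276.0.
ε_I = (ΔQ/ΔI)(Ī/Q̄) = (84/17000)(40500/276.0).
ε_I > 0, so the good is normal.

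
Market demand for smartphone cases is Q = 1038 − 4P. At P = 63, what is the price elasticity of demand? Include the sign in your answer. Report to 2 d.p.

-0.32

At P = 63, Q = 786.
dQ/dP = −4.
ε = (dQ/dP)(P/Q) = (-4)(63/786).
|ε| < 1, so demand is inelastic at this price.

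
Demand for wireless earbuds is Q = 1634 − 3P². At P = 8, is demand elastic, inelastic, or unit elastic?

inelastic

Q = 1442, dQ/dP = -48.
ε = (dQ/dP)(P/Q) ≈ -0.266.
|ε| = 0.27 < 1.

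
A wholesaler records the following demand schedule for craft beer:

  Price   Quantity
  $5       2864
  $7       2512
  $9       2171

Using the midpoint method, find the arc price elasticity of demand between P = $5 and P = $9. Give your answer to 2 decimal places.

-0.48

At P = 5, Q = 2864; at P = 9, Q = 2171.
ΔQ = -693, ΔP = 4. Midpoints: P̄ = 7.00, Q̄ = 2517.5.
ε = (ΔQ/ΔP)(P̄/Q̄) = (-693/4)(7.00/2517.5).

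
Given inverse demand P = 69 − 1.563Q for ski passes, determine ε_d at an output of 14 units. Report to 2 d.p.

At Q = 14, P = 69 − 1.563(14) = 47.12.
dP/dQ = −1.563, so dQ/dP = 1/(−1.563) = -0.640.
ε = (dQ/dP)(P/Q) = (-0.640)(47.12/14).

-2.15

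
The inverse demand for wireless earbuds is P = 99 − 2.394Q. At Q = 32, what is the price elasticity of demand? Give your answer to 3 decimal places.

-0.292

At Q = 32, P = 99 − 2.394(32) = 22.39.
dP/dQ = −2.394, so dQ/dP = 1/(−2.394) = -0.418.
ε = (dQ/dP)(P/Q) = (-0.418)(22.39/32).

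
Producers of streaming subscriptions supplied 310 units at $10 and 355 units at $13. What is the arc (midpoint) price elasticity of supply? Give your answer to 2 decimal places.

0.52

ΔQ = 355 − 310 = 45; ΔP = 13 − 10 = 3.
Midpoints: P̄ = 11.50, Q̄ = 332.5.
ε_s = (ΔQ/ΔP)(P̄/Q̄) = (45/3)(11.50/332.5).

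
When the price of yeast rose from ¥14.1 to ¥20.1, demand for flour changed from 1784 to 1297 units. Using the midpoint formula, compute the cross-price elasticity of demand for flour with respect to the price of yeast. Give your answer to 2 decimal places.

ΔQ_x = 1297 − 1784 = -487; ΔP_y = 20.1 − 14.1 = 6.0.
Midpoints: P̄_y = 17.10, Q̄_x = 1540.5.
ε_xy = (ΔQ_x/ΔP_y)(P̄_y/Q̄_x) = (-487/6.0)(17.10/1540.5).

-0.90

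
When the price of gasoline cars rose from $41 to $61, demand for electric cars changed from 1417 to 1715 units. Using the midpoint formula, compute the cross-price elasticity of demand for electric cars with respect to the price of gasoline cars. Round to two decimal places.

ΔQ_x = 1715 − 1417 = 298; ΔP_y = 61 − 41 = 20.
Midpoints: P̄_y = 51.00, Q̄_x = 1566.0.
ε_xy = (ΔQ_x/ΔP_y)(P̄_y/Q̄_x) = (298/20)(51.00/1566.0).
ε_xy > 0, so the goods are substitutes.

0.49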